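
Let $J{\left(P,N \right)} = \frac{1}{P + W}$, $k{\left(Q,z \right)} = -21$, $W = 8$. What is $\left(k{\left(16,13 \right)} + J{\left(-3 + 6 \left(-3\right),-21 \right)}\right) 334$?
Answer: $- \frac{91516}{13} \approx -7039.7$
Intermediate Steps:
$J{\left(P,N \right)} = \frac{1}{8 + P}$ ($J{\left(P,N \right)} = \frac{1}{P + 8} = \frac{1}{8 + P}$)
$\left(k{\left(16,13 \right)} + J{\left(-3 + 6 \left(-3\right),-21 \right)}\right) 334 = \left(-21 + \frac{1}{8 + \left(-3 + 6 \left(-3\right)\right)}\right) 334 = \left(-21 + \frac{1}{8 - 21}\right) 334 = \left(-21 + \frac{1}{-13}\right) 334 = \left(-21 - \frac{1}{13}\right) 334 = \left(- \frac{274}{13}\right) 334 = - \frac{91516}{13}$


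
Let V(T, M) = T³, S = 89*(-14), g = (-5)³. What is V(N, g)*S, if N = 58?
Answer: -243109552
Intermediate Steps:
g = -125
S = -1246
V(N, g)*S = 58³*(-1246) = 195112*(-1246) = -243109552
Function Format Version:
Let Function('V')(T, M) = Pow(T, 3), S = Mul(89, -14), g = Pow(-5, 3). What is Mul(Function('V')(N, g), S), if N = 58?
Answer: -243109552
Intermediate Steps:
g = -125
S = -1246
Mul(Function('V')(N, g), S) = Mul(Pow(58, 3), -1246) = Mul(195112, -1246) = -243109552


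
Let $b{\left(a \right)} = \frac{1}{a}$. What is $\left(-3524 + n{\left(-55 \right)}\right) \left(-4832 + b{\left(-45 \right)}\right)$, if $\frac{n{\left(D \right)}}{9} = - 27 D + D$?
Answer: $- \frac{2032203586}{45} \approx -4.516 \cdot 10^{7}$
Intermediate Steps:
$n{\left(D \right)} = - 234 D$ ($n{\left(D \right)} = 9 \left(- 27 D + D\right) = 9 \left(- 26 D\right) = - 234 D$)
$\left(-3524 + n{\left(-55 \right)}\right) \left(-4832 + b{\left(-45 \right)}\right) = \left(-3524 - -12870\right) \left(-4832 + \frac{1}{-45}\right) = \left(-3524 + 12870\right) \left(-4832 - \frac{1}{45}\right) = 9346 \left(- \frac{217441}{45}\right) = - \frac{2032203586}{45}$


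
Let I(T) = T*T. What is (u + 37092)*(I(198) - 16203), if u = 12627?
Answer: 1143586719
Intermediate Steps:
I(T) = T²
(u + 37092)*(I(198) - 16203) = (12627 + 37092)*(198² - 16203) = 49719*(39204 - 16203) = 49719*23001 = 1143586719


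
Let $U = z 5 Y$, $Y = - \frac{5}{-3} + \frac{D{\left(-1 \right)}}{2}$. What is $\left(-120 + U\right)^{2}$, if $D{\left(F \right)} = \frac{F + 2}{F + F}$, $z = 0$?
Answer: $14400$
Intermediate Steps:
$D{\left(F \right)} = \frac{2 + F}{2 F}$
$Y = \frac{17}{12}$ ($Y = - \frac{5}{-3} + \frac{\frac{1}{2} \frac{1}{-1} \left(2 - 1\right)}{2} = \left(-5\right) \left(- \frac{1}{3}\right) + \frac{1}{2} \left(-1\right) 1 \cdot \frac{1}{2} = \frac{5}{3} - \frac{1}{4} = \frac{17}{12} \approx 1.4167$)
$U = 0$ ($U = 0 \cdot 5 \cdot \frac{17}{12} = 0 \cdot \frac{17}{12} = 0$)
$\left(-120 + U\right)^{2} = \left(-120 + 0\right)^{2} = \left(-120\right)^{2} = 14400$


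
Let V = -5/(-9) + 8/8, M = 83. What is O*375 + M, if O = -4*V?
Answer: -6751/3 ≈ -2250.3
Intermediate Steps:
V = 14/9 (V = -5*(-1/9) + 8*(1/8) = 5/9 + 1 = 14/9 ≈ 1.5556)
O = -56/9 (O = -4*14/9 = -56/9 ≈ -6.2222)
O*375 + M = -56/9*375 + 83 = -7000/3 + 83 = -6751/3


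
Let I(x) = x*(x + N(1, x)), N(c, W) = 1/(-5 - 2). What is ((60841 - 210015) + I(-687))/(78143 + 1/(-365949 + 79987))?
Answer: 646346182424/156421499955 ≈ 4.1321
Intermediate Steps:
N(c, W) = -⅐ (N(c, W) = 1/(-7) = -⅐)
I(x) = x*(-⅐ + x) (I(x) = x*(x - ⅐) = x*(-⅐ + x))
((60841 - 210015) + I(-687))/(78143 + 1/(-365949 + 79987)) = ((60841 - 210015) - 687*(-⅐ - 687))/(78143 + 1/(-365949 + 79987)) = (-149174 - 687*(-4810/7))/(78143 + 1/(-285962)) = (-149174 + 3304470/7)/(78143 - 1/285962) = 2260252/(7*(22345928565/285962)) = (2260252/7)*(285962/22345928565) = 646346182424/156421499955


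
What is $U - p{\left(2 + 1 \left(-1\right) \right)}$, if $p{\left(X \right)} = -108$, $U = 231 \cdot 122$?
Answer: $28290$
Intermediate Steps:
$U = 28182$
$U - p{\left(2 + 1 \left(-1\right) \right)} = 28182 - -108 = 28182 + 108 = 28290$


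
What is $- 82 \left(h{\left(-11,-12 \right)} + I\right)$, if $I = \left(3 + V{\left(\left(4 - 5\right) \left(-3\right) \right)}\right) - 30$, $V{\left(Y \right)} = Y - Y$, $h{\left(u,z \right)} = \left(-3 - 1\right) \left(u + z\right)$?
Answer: $-5330$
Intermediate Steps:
$h{\left(u,z \right)} = - 4 u - 4 z$ ($h{\left(u,z \right)} = - 4 \left(u + z\right) = - 4 u - 4 z$)
$V{\left(Y \right)} = 0$
$I = -27$ ($I = \left(3 + 0\right) - 30 = 3 - 30 = -27$)
$- 82 \left(h{\left(-11,-12 \right)} + I\right) = - 82 \left(\left(\left(-4\right) \left(-11\right) - -48\right) - 27\right) = - 82 \left(\left(44 + 48\right) - 27\right) = - 82 \left(92 - 27\right) = \left(-82\right) 65 = -5330$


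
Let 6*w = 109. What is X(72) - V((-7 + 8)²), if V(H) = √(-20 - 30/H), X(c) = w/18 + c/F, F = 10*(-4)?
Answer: -427/540 - 5*I*√2 ≈ -0.79074 - 7.0711*I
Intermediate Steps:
w = 109/6 (w = (⅙)*109 = 109/6 ≈ 18.167)
F = -40
X(c) = 109/108 - c/40 (X(c) = (109/6)/18 + c/(-40) = (109/6)*(1/18) + c*(-1/40) = 109/108 - c/40)
X(72) - V((-7 + 8)²) = (109/108 - 1/40*72) - √(-20 - 30/(-7 + 8)²) = (109/108 - 9/5) - √(-20 - 30/(1²)) = -427/540 - √(-20 - 30/1) = -427/540 - √(-20 - 30*1) = -427/540 - √(-20 - 30) = -427/540 - √(-50) = -427/540 - 5*I*√2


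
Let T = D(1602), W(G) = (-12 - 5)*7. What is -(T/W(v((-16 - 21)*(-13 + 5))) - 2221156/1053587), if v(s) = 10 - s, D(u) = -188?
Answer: 66243208/125376853 ≈ 0.52835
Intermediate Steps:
W(G) = -119 (W(G) = -17*7 = -119)
T = -188
-(T/W(v((-16 - 21)*(-13 + 5))) - 2221156/1053587) = -(-188/(-119) - 2221156/1053587) = -(-188*(-1/119) - 2221156*1/1053587) = -(188/119 - 2221156/1053587) = -1*(-66243208/125376853) = 66243208/125376853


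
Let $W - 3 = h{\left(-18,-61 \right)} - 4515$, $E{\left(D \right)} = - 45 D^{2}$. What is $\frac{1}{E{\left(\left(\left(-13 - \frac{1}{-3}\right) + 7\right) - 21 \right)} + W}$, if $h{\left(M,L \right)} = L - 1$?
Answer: $- \frac{1}{36574} \approx -2.7342 \cdot 10^{-5}$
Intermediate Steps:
$h{\left(M,L \right)} = -1 + L$ ($h{\left(M,L \right)} = L - 1 = -1 + L$)
$W = -4574$ ($W = 3 - 4577 = -4574$)
$\frac{1}{E{\left(\left(\left(-13 - \frac{1}{-3}\right) + 7\right) - 21 \right)} + W} = \frac{1}{- 45 \left(\left(\left(-13 - \frac{1}{-3}\right) + 7\right) - 21\right)^{2} - 4574} = \frac{1}{- 45 \left(\left(\left(-13 - - \frac{1}{3}\right) + 7\right) - 21\right)^{2} - 4574} = \frac{1}{- 45 \left(\left(\left(-13 + \frac{1}{3}\right) + 7\right) - 21\right)^{2} - 4574} = \frac{1}{- 45 \left(\left(- \frac{38}{3} + 7\right) - 21\right)^{2} - 4574} = \frac{1}{- 45 \left(- \frac{17}{3} - 21\right)^{2} - 4574} = \frac{1}{- 45 \left(- \frac{80}{3}\right)^{2} - 4574} = \frac{1}{\left(-45\right) \frac{6400}{9} - 4574} = \frac{1}{-32000 - 4574} = \frac{1}{-36574} = - \frac{1}{36574}$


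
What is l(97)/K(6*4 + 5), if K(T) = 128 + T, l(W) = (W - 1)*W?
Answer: 9312/157 ≈ 59.312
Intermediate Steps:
l(W) = W*(-1 + W) (l(W) = (-1 + W)*W = W*(-1 + W))
l(97)/K(6*4 + 5) = (97*(-1 + 97))/(128 + (6*4 + 5)) = (97*96)/(128 + (24 + 5)) = 9312/(128 + 29) = 9312/157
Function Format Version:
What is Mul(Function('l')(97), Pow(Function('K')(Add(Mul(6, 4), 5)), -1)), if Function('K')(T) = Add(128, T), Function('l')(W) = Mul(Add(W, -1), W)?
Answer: Rational(9312, 157) ≈ 59.312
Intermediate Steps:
Function('l')(W) = Mul(W, Add(-1, W)) (Function('l')(W) = Mul(Add(-1, W), W) = Mul(W, Add(-1, W)))
Mul(Function('l')(97), Pow(Function('K')(Add(Mul(6, 4), 5)), -1)) = Mul(Mul(97, Add(-1, 97)), Pow(Add(128, Add(Mul(6, 4), 5)), -1)) = Mul(Mul(97, 96), Pow(Add(128, Add(24, 5)), -1)) = Mul(9312, Pow(Add(128, 29), -1)) = Mul(9312, Pow(157, -1)) = Mul(9312, Rational(1, 157)) = Rational(9312, 157)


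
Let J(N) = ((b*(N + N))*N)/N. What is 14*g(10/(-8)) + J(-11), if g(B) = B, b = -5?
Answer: 185/2 ≈ 92.500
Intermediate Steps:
J(N) = -10*N (J(N) = ((-5*(N + N))*N)/N = ((-10*N)*N)/N = (-10*N**2)/N = -10*N)
14*g(10/(-8)) + J(-11) = 14*(10/(-8)) - 10*(-11) = 14*(10*(-1/8)) + 110 = 14*(-5/4) + 110 = -35/2 + 110 = 185/2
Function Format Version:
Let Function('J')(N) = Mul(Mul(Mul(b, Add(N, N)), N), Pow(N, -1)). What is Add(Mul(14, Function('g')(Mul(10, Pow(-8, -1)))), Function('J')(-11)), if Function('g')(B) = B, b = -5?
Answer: Rational(185, 2) ≈ 92.500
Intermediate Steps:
Function('J')(N) = Mul(-10, N) (Function('J')(N) = Mul(Mul(Mul(-5, Add(N, N)), N), Pow(N, -1)) = Mul(Mul(Mul(-5, Mul(2, N)), N), Pow(N, -1)) = Mul(Mul(Mul(-10, N), N), Pow(N, -1)) = Mul(Mul(-10, Pow(N, 2)), Pow(N, -1)) = Mul(-10, N))
Add(Mul(14, Function('g')(Mul(10, Pow(-8, -1)))), Function('J')(-11)) = Add(Mul(14, Mul(10, Pow(-8, -1))), Mul(-10, -11)) = Add(Mul(14, Mul(10, Rational(-1, 8))), 110) = Add(Mul(14, Rational(-5, 4)), 110) = Add(Rational(-35, 2), 110) = Rational(185, 2)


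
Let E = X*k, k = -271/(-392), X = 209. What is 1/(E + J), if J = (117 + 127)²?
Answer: 392/23394751 ≈ 1.6756e-5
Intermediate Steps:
k = 271/392 (k = -271*(-1/392) = 271/392 ≈ 0.69133)
J = 59536 (J = 244² = 59536)
E = 56639/392 (E = 209*(271/392) = 56639/392 ≈ 144.49)
1/(E + J) = 1/(56639/392 + 59536) = 1/(23394751/392) = 392/23394751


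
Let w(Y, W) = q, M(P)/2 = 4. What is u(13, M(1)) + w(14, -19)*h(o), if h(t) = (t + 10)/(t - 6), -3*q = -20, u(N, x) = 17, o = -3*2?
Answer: 133/9 ≈ 14.778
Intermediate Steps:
o = -6
M(P) = 8 (M(P) = 2*4 = 8)
q = 20/3 (q = -⅓*(-20) = 20/3 ≈ 6.6667)
w(Y, W) = 20/3
h(t) = (10 + t)/(-6 + t)
u(13, M(1)) + w(14, -19)*h(o) = 17 + 20*((10 - 6)/(-6 - 6))/3 = 17 + 20*(4/(-12))/3 = 17 + 20*(-1/12*4)/3 = 17 + (20/3)*(-⅓) = 17 - 20/9 = 133/9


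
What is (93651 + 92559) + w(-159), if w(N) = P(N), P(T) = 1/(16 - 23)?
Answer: 1303469/7 ≈ 1.8621e+5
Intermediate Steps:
P(T) = -1/7 (P(T) = 1/(-7) = -1/7)
w(N) = -1/7
(93651 + 92559) + w(-159) = (93651 + 92559) - 1/7 = 186210 - 1/7 = 1303469/7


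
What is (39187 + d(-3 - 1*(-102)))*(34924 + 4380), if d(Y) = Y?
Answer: 1544096944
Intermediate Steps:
(39187 + d(-3 - 1*(-102)))*(34924 + 4380) = (39187 + (-3 - 1*(-102)))*(34924 + 4380) = (39187 + (-3 + 102))*39304 = (39187 + 99)*39304 = 39286*39304 = 1544096944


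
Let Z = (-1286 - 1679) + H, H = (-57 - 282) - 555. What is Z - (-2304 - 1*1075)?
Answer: -480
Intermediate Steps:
H = -894 (H = -339 - 555 = -894)
Z = -3859 (Z = (-1286 - 1679) - 894 = -2965 - 894 = -3859)
Z - (-2304 - 1*1075) = -3859 - (-2304 - 1*1075) = -3859 - (-2304 - 1075) = -3859 - 1*(-3379) = -3859 + 3379 = -480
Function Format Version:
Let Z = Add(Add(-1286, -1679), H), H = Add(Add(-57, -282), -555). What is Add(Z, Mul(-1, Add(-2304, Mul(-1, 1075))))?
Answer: -480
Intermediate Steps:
H = -894 (H = Add(-339, -555) = -894)
Z = -3859 (Z = Add(Add(-1286, -1679), -894) = Add(-2965, -894) = -3859)
Add(Z, Mul(-1, Add(-2304, Mul(-1, 1075)))) = Add(-3859, Mul(-1, Add(-2304, Mul(-1, 1075)))) = Add(-3859, Mul(-1, Add(-2304, -1075))) = Add(-3859, Mul(-1, -3379)) = Add(-3859, 3379) = -480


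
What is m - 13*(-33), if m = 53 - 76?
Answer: 406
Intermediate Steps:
m = -23
m - 13*(-33) = -23 - 13*(-33) = -23 + 429 = 406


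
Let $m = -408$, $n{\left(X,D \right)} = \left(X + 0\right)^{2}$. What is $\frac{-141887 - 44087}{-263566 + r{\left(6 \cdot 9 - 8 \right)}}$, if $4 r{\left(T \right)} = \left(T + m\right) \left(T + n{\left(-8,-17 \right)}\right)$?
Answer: $\frac{185974}{273521} \approx 0.67993$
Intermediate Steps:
$n{\left(X,D \right)} = X^{2}$
$r{\left(T \right)} = \frac{\left(-408 + T\right) \left(64 + T\right)}{4}$ ($r{\left(T \right)} = \frac{\left(T - 408\right) \left(T + \left(-8\right)^{2}\right)}{4} = \frac{\left(-408 + T\right) \left(T + 64\right)}{4} = \frac{\left(-408 + T\right) \left(64 + T\right)}{4}$)
$\frac{-141887 - 44087}{-263566 + r{\left(6 \cdot 9 - 8 \right)}} = \frac{-141887 - 44087}{-263566 - \left(6528 + 86 \left(6 \cdot 9 - 8\right) - \frac{\left(6 \cdot 9 - 8\right)^{2}}{4}\right)} = - \frac{185974}{-263566 - \left(6528 + 86 \left(54 - 8\right) - \frac{\left(54 - 8\right)^{2}}{4}\right)} = - \frac{185974}{-263566 - \left(10484 - 529\right)} = - \frac{185974}{-263566 - 9955} = - \frac{185974}{-273521} = \left(-185974\right) \left(- \frac{1}{273521}\right) = \frac{185974}{273521}$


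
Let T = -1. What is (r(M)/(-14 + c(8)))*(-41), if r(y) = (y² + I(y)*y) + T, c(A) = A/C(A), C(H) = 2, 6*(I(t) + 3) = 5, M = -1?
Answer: 533/60 ≈ 8.8833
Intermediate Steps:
I(t) = -13/6 (I(t) = -3 + (⅙)*5 = -3 + ⅚ = -13/6)
c(A) = A/2
r(y) = -1 + y² - 13*y/6 (r(y) = (y² - 13*y/6) - 1 = -1 + y² - 13*y/6)
(r(M)/(-14 + c(8)))*(-41) = ((-1 + (-1)² - 13/6*(-1))/(-14 + (½)*8))*(-41) = ((-1 + 1 + 13/6)/(-14 + 4))*(-41) = ((13/6)/(-10))*(-41) = -⅒*13/6*(-41) = -13/60*(-41) = 533/60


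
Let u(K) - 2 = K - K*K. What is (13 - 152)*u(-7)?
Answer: 7506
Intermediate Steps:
u(K) = 2 + K - K**2 (u(K) = 2 + (K - K*K) = 2 + (K - K**2) = 2 + K - K**2)
(13 - 152)*u(-7) = (13 - 152)*(2 - 7 - 1*(-7)**2) = -139*(2 - 7 - 1*49) = -139*(2 - 7 - 49) = -139*(-54) = 7506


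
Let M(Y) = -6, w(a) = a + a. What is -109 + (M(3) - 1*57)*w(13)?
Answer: -1747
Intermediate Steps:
w(a) = 2*a
-109 + (M(3) - 1*57)*w(13) = -109 + (-6 - 1*57)*(2*13) = -109 + (-6 - 57)*26 = -109 - 63*26 = -109 - 1638 = -1747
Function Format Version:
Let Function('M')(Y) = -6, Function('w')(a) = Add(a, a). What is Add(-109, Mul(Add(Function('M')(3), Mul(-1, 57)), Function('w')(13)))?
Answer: -1747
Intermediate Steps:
Function('w')(a) = Mul(2, a)
Add(-109, Mul(Add(Function('M')(3), Mul(-1, 57)), Function('w')(13))) = Add(-109, Mul(Add(-6, Mul(-1, 57)), Mul(2, 13))) = Add(-109, Mul(Add(-6, -57), 26)) = Add(-109, Mul(-63, 26)) = Add(-109, -1638) = -1747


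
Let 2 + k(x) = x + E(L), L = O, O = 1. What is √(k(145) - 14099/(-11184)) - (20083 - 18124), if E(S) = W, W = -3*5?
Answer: -1959 + √1010510049/2796 ≈ -1947.6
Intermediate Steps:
W = -15
L = 1
E(S) = -15
k(x) = -17 + x (k(x) = -2 + (x - 15) = -2 + (-15 + x) = -17 + x)
√(k(145) - 14099/(-11184)) - (20083 - 18124) = √((-17 + 145) - 14099/(-11184)) - (20083 - 18124) = √(128 - 14099*(-1/11184)) - 1*1959 = √(128 + 14099/11184) - 1959 = √(1445651/11184) - 1959 = √1010510049/2796 - 1959 = -1959 + √1010510049/2796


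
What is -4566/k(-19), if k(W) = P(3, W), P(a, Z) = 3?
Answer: -1522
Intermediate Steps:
k(W) = 3
-4566/k(-19) = -4566/3 = -4566*⅓ = -1522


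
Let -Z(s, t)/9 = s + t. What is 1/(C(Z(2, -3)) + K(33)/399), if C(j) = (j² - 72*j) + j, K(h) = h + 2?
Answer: -57/31801 ≈ -0.0017924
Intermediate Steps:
Z(s, t) = -9*s - 9*t (Z(s, t) = -9*(s + t) = -9*s - 9*t)
K(h) = 2 + h
C(j) = j² - 71*j
1/(C(Z(2, -3)) + K(33)/399) = 1/((-9*2 - 9*(-3))*(-71 + (-9*2 - 9*(-3))) + (2 + 33)/399) = 1/((-18 + 27)*(-71 + (-18 + 27)) + 35*(1/399)) = 1/(9*(-71 + 9) + 5/57) = 1/(9*(-62) + 5/57) = 1/(-558 + 5/57) = 1/(-31801/57) = -57/31801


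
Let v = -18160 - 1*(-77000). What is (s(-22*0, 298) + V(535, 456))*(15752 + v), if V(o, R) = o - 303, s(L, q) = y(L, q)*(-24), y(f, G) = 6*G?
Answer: -3183586560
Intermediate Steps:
v = 58840 (v = -18160 + 77000 = 58840)
s(L, q) = -144*q (s(L, q) = (6*q)*(-24) = -144*q)
V(o, R) = -303 + o
(s(-22*0, 298) + V(535, 456))*(15752 + v) = (-144*298 + (-303 + 535))*(15752 + 58840) = (-42912 + 232)*74592 = -42680*74592 = -3183586560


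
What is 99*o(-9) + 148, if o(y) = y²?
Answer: 8167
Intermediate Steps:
99*o(-9) + 148 = 99*(-9)² + 148 = 99*81 + 148 = 8019 + 148 = 8167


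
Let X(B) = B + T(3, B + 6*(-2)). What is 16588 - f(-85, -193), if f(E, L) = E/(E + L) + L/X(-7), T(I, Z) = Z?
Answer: 29960550/1807 ≈ 16580.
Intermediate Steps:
X(B) = -12 + 2*B (X(B) = B + (B + 6*(-2)) = B + (B - 12) = B + (-12 + B) = -12 + 2*B)
f(E, L) = -L/26 + E/(E + L) (f(E, L) = E/(E + L) + L/(-12 + 2*(-7)) = E/(E + L) + L/(-12 - 14) = E/(E + L) + L/(-26) = E/(E + L) + L*(-1/26) = E/(E + L) - L/26 = -L/26 + E/(E + L))
16588 - f(-85, -193) = 16588 - (-85 - 1/26*(-193)**2 - 1/26*(-85)*(-193))/(-85 - 193) = 16588 - (-85 - 1/26*37249 - 16405/26)/(-278) = 16588 - (-1)*(-85 - 37249/26 - 16405/26)/278 = 16588 - (-1)*(-27932)/(278*13) = 16588 - 1*13966/1807 = 16588 - 13966/1807 = 29960550/1807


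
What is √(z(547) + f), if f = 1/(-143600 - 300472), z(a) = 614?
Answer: √30270190860726/222036 ≈ 24.779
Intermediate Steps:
f = -1/444072 (f = 1/(-444072) = -1/444072 ≈ -2.2519e-6)
√(z(547) + f) = √(614 - 1/444072) = √(272660207/444072) = √30270190860726/222036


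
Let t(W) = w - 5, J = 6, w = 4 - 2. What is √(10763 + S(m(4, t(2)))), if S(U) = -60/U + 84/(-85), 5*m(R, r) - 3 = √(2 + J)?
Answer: √(231099105 + 155511070*√2)/(85*√(3 + 2*√2)) ≈ 103.49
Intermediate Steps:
w = 2
t(W) = -3 (t(W) = 2 - 5 = -3)
m(R, r) = ⅗ + 2*√2/5 (m(R, r) = ⅗ + √(2 + 6)/5 = ⅗ + √8/5 = ⅗ + (2*√2)/5 = ⅗ + 2*√2/5)
S(U) = -84/85 - 60/U (S(U) = -60/U + 84*(-1/85) = -60/U - 84/85 = -84/85 - 60/U)
√(10763 + S(m(4, t(2)))) = √(10763 + (-84/85 - 60/(⅗ + 2*√2/5))) = √(914771/85 - 60/(⅗ + 2*√2/5))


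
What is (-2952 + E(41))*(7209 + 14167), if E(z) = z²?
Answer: -27168896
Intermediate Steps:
(-2952 + E(41))*(7209 + 14167) = (-2952 + 41²)*(7209 + 14167) = (-2952 + 1681)*21376 = -1271*21376 = -27168896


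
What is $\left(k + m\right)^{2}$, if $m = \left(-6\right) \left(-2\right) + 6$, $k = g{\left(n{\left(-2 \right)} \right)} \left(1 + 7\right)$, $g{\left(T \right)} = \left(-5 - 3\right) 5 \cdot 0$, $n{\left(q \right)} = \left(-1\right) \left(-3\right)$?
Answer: $324$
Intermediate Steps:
$n{\left(q \right)} = 3$
$g{\left(T \right)} = 0$ ($g{\left(T \right)} = \left(-8\right) 5 \cdot 0 = \left(-40\right) 0 = 0$)
$k = 0$ ($k = 0 \left(1 + 7\right) = 0 \cdot 8 = 0$)
$m = 18$ ($m = 12 + 6 = 18$)
$\left(k + m\right)^{2} = \left(0 + 18\right)^{2} = 18^{2} = 324$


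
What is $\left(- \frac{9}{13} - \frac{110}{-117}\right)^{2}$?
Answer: $\frac{841}{13689} \approx 0.061436$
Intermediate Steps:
$\left(- \frac{9}{13} - \frac{110}{-117}\right)^{2} = \left(\left(-9\right) \frac{1}{13} - - \frac{110}{117}\right)^{2} = \left(- \frac{9}{13} + \frac{110}{117}\right)^{2} = \left(\frac{29}{117}\right)^{2} = \frac{841}{13689}$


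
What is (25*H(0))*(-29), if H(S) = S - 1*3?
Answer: 2175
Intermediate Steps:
H(S) = -3 + S (H(S) = S - 3 = -3 + S)
(25*H(0))*(-29) = (25*(-3 + 0))*(-29) = (25*(-3))*(-29) = -75*(-29) = 2175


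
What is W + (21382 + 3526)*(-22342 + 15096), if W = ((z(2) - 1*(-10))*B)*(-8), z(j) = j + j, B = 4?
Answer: -180483816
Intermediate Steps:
z(j) = 2*j
W = -448 (W = ((2*2 - 1*(-10))*4)*(-8) = ((4 + 10)*4)*(-8) = (14*4)*(-8) = 56*(-8) = -448)
W + (21382 + 3526)*(-22342 + 15096) = -448 + (21382 + 3526)*(-22342 + 15096) = -448 + 24908*(-7246) = -448 - 180483368 = -180483816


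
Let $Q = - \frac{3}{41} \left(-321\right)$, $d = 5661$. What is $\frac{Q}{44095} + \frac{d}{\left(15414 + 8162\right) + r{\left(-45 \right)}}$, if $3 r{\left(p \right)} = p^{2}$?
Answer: $\frac{10257847308}{43843261645} \approx 0.23397$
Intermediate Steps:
$Q = \frac{963}{41}$ ($Q = \left(-3\right) \frac{1}{41} \left(-321\right) = \left(- \frac{3}{41}\right) \left(-321\right) = \frac{963}{41} \approx 23.488$)
$r{\left(p \right)} = \frac{p^{2}}{3}$
$\frac{Q}{44095} + \frac{d}{\left(15414 + 8162\right) + r{\left(-45 \right)}} = \frac{963}{41 \cdot 44095} + \frac{5661}{\left(15414 + 8162\right) + \frac{\left(-45\right)^{2}}{3}} = \frac{963}{41} \cdot \frac{1}{44095} + \frac{5661}{23576 + \frac{1}{3} \cdot 2025} = \frac{963}{1807895} + \frac{5661}{23576 + 675} = \frac{963}{1807895} + \frac{5661}{24251} = \frac{10257847308}{43843261645}$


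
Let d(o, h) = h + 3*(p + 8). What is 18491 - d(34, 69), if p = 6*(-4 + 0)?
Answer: 18470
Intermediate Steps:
p = -24 (p = 6*(-4) = -24)
d(o, h) = -48 + h (d(o, h) = h + 3*(-24 + 8) = h + 3*(-16) = h - 48 = -48 + h)
18491 - d(34, 69) = 18491 - (-48 + 69) = 18491 - 1*21 = 18491 - 21 = 18470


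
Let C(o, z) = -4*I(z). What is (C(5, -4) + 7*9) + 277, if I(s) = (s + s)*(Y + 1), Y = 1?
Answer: 404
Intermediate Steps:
I(s) = 4*s (I(s) = (s + s)*(1 + 1) = (2*s)*2 = 4*s)
C(o, z) = -16*z
(C(5, -4) + 7*9) + 277 = (-16*(-4) + 7*9) + 277 = (64 + 63) + 277 = 127 + 277 = 404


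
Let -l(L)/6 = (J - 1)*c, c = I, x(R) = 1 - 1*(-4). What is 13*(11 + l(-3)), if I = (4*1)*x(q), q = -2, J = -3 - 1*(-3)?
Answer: 1703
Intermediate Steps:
J = 0 (J = -3 + 3 = 0)
x(R) = 5 (x(R) = 1 + 4 = 5)
I = 20 (I = (4*1)*5 = 4*5 = 20)
c = 20
l(L) = 120 (l(L) = -6*(0 - 1)*20 = -(-6)*20 = -6*(-20) = 120)
13*(11 + l(-3)) = 13*(11 + 120) = 13*131 = 1703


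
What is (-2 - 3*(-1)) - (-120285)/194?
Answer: 120479/194 ≈ 621.03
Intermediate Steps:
(-2 - 3*(-1)) - (-120285)/194 = (-2 + 3) - (-120285)/194 = 1 - 297*(-405/194) = 1 + 120285/194 = 120479/194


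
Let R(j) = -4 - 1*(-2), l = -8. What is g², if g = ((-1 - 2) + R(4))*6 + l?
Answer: 1444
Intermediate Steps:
R(j) = -2 (R(j) = -4 + 2 = -2)
g = -38 (g = ((-1 - 2) - 2)*6 - 8 = (-3 - 2)*6 - 8 = -5*6 - 8 = -30 - 8 = -38)
g² = (-38)² = 1444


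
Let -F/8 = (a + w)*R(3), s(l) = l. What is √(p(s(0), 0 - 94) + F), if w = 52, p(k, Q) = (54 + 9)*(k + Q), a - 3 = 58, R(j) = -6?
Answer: I*√498 ≈ 22.316*I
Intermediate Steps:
a = 61 (a = 3 + 58 = 61)
p(k, Q) = 63*Q + 63*k (p(k, Q) = 63*(Q + k) = 63*Q + 63*k)
F = 5424 (F = -8*(61 + 52)*(-6) = -904*(-6) = -8*(-678) = 5424)
√(p(s(0), 0 - 94) + F) = √((63*(0 - 94) + 63*0) + 5424) = √((63*(-94) + 0) + 5424) = √((-5922 + 0) + 5424) = √(-5922 + 5424) = √(-498) = I*√498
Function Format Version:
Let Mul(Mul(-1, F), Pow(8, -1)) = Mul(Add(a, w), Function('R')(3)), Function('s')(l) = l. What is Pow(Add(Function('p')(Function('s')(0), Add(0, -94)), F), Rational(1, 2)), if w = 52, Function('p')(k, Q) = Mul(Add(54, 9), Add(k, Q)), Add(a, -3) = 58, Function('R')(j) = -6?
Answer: Mul(I, Pow(498, Rational(1, 2))) ≈ Mul(22.316, I)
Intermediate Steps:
a = 61 (a = Add(3, 58) = 61)
Function('p')(k, Q) = Add(Mul(63, Q), Mul(63, k)) (Function('p')(k, Q) = Mul(63, Add(Q, k)) = Add(Mul(63, Q), Mul(63, k)))
F = 5424 (F = Mul(-8, Mul(Add(61, 52), -6)) = Mul(-8, Mul(113, -6)) = Mul(-8, -678) = 5424)
Pow(Add(Function('p')(Function('s')(0), Add(0, -94)), F), Rational(1, 2)) = Pow(Add(Add(Mul(63, Add(0, -94)), Mul(63, 0)), 5424), Rational(1, 2)) = Pow(Add(Add(Mul(63, -94), 0), 5424), Rational(1, 2)) = Pow(Add(Add(-5922, 0), 5424), Rational(1, 2)) = Pow(Add(-5922, 5424), Rational(1, 2)) = Pow(-498, Rational(1, 2)) = Mul(I, Pow(498, Rational(1, 2)))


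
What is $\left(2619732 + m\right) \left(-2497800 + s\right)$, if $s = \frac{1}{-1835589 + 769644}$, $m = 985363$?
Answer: $- \frac{1919725648372720019}{213189} \approx -9.0048 \cdot 10^{12}$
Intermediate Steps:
$s = - \frac{1}{1065945}$ ($s = \frac{1}{-1065945} = - \frac{1}{1065945} \approx -9.3813 \cdot 10^{-7}$)
$\left(2619732 + m\right) \left(-2497800 + s\right) = \left(2619732 + 985363\right) \left(-2497800 - \frac{1}{1065945}\right) = 3605095 \left(- \frac{2662517421001}{1065945}\right) = - \frac{1919725648372720019}{213189}$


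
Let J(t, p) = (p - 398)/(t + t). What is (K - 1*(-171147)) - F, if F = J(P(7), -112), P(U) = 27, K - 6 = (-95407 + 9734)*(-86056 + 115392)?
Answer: -22618187690/9 ≈ -2.5131e+9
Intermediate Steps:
K = -2513303122 (K = 6 + (-95407 + 9734)*(-86056 + 115392) = 6 - 85673*29336 = 6 - 2513303128 = -2513303122)
J(t, p) = (-398 + p)/(2*t) (J(t, p) = (-398 + p)/((2*t)) = (-398 + p)*(1/(2*t)) = (-398 + p)/(2*t))
F = -85/9 (F = (½)*(-398 - 112)/27 = (½)*(1/27)*(-510) = -85/9 ≈ -9.4444)
(K - 1*(-171147)) - F = (-2513303122 - 1*(-171147)) - 1*(-85/9) = (-2513303122 + 171147) + 85/9 = -2513131975 + 85/9 = -22618187690/9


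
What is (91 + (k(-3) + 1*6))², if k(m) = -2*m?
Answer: 10609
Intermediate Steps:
(91 + (k(-3) + 1*6))² = (91 + (-2*(-3) + 1*6))² = (91 + (6 + 6))² = (91 + 12)² = 103² = 10609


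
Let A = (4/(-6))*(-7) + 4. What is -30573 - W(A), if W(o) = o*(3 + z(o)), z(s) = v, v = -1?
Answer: -91771/3 ≈ -30590.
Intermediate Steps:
A = 26/3 (A = (4*(-⅙))*(-7) + 4 = -⅔*(-7) + 4 = 14/3 + 4 = 26/3 ≈ 8.6667)
z(s) = -1
W(o) = 2*o (W(o) = o*(3 - 1) = o*2 = 2*o)
-30573 - W(A) = -30573 - 2*26/3 = -30573 - 1*52/3 = -30573 - 52/3 = -91771/3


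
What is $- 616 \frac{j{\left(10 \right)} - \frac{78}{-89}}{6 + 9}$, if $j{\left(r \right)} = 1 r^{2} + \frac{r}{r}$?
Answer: $- \frac{5585272}{1335} \approx -4183.7$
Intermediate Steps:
$j{\left(r \right)} = 1 + r^{2}$ ($j{\left(r \right)} = r^{2} + 1 = 1 + r^{2}$)
$- 616 \frac{j{\left(10 \right)} - \frac{78}{-89}}{6 + 9} = - 616 \frac{\left(1 + 10^{2}\right) - \frac{78}{-89}}{6 + 9} = - 616 \frac{\left(1 + 100\right) - - \frac{78}{89}}{15} = - 616 \left(101 + \frac{78}{89}\right) \frac{1}{15} = - 616 \cdot \frac{9067}{89} \cdot \frac{1}{15} = \left(-616\right) \frac{9067}{1335} = - \frac{5585272}{1335}$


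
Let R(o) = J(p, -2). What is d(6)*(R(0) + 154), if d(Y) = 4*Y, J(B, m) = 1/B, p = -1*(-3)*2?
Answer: 3700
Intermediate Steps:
p = 6 (p = 3*2 = 6)
R(o) = ⅙ (R(o) = 1/6 = ⅙)
d(6)*(R(0) + 154) = (4*6)*(⅙ + 154) = 24*(925/6) = 3700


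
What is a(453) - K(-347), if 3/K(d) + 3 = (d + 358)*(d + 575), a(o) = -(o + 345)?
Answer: -666331/835 ≈ -798.00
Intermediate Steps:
a(o) = -345 - o (a(o) = -(345 + o) = -345 - o)
K(d) = 3/(-3 + (358 + d)*(575 + d)) (K(d) = 3/(-3 + (d + 358)*(d + 575)) = 3/(-3 + (358 + d)*(575 + d)))
a(453) - K(-347) = (-345 - 1*453) - 3/(205847 + (-347)² + 933*(-347)) = (-345 - 453) - 3/(205847 + 120409 - 323751) = -798 - 3/2505 = -798 - 1*1/835 = -798 - 1/835 = -666331/835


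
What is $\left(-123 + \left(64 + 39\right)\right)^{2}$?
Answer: $400$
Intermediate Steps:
$\left(-123 + \left(64 + 39\right)\right)^{2} = \left(-123 + 103\right)^{2} = \left(-20\right)^{2} = 400$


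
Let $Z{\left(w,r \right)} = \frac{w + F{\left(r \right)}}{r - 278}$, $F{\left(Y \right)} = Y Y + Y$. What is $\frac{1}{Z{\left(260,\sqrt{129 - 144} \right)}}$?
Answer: $\frac{\sqrt{15} + 278 i}{\sqrt{15} - 245 i} \approx -1.1342 + 0.033737 i$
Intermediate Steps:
$F{\left(Y \right)} = Y + Y^{2}$ ($F{\left(Y \right)} = Y^{2} + Y = Y + Y^{2}$)
$Z{\left(w,r \right)} = \frac{w + r \left(1 + r\right)}{-278 + r}$ ($Z{\left(w,r \right)} = \frac{w + r \left(1 + r\right)}{r - 278} = \frac{w + r \left(1 + r\right)}{-278 + r}$)
$\frac{1}{Z{\left(260,\sqrt{129 - 144} \right)}} = \frac{1}{\frac{1}{-278 + \sqrt{129 - 144}} \left(260 + \sqrt{129 - 144} \left(1 + \sqrt{129 - 144}\right)\right)} = \frac{1}{\frac{1}{-278 + \sqrt{-15}} \left(260 + \sqrt{-15} \left(1 + \sqrt{-15}\right)\right)} = \frac{1}{\frac{1}{-278 + i \sqrt{15}} \left(260 + i \sqrt{15} \left(1 + i \sqrt{15}\right)\right)} = \frac{-278 + i \sqrt{15}}{260 + i \sqrt{15} \left(1 + i \sqrt{15}\right)}$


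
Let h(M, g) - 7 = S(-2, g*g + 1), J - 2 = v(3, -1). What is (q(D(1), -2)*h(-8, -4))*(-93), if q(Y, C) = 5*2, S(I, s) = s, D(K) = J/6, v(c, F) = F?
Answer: -22320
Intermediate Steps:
J = 1 (J = 2 - 1 = 1)
D(K) = ⅙ (D(K) = 1/6 = 1*(⅙) = ⅙)
h(M, g) = 8 + g² (h(M, g) = 7 + (g*g + 1) = 7 + (g² + 1) = 7 + (1 + g²) = 8 + g²)
q(Y, C) = 10
(q(D(1), -2)*h(-8, -4))*(-93) = (10*(8 + (-4)²))*(-93) = (10*(8 + 16))*(-93) = (10*24)*(-93) = 240*(-93) = -22320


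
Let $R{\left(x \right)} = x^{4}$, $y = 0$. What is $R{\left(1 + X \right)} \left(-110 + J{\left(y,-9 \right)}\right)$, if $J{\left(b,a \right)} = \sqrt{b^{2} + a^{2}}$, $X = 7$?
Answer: $-413696$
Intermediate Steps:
$J{\left(b,a \right)} = \sqrt{a^{2} + b^{2}}$
$R{\left(1 + X \right)} \left(-110 + J{\left(y,-9 \right)}\right) = \left(1 + 7\right)^{4} \left(-110 + \sqrt{\left(-9\right)^{2} + 0^{2}}\right) = 8^{4} \left(-110 + \sqrt{81 + 0}\right) = 4096 \left(-110 + \sqrt{81}\right) = 4096 \left(-110 + 9\right) = 4096 \left(-101\right) = -413696$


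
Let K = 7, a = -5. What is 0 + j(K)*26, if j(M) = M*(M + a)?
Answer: 364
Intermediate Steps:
j(M) = M*(-5 + M) (j(M) = M*(M - 5) = M*(-5 + M))
0 + j(K)*26 = 0 + (7*(-5 + 7))*26 = 0 + (7*2)*26 = 0 + 14*26 = 0 + 364 = 364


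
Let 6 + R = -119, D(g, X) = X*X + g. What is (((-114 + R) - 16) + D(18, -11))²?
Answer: 13456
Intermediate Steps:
D(g, X) = g + X² (D(g, X) = X² + g = g + X²)
R = -125 (R = -6 - 119 = -125)
(((-114 + R) - 16) + D(18, -11))² = (((-114 - 125) - 16) + (18 + (-11)²))² = ((-239 - 16) + (18 + 121))² = (-255 + 139)² = (-116)² = 13456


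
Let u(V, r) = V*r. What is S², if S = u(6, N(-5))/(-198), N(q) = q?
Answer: 25/1089 ≈ 0.022957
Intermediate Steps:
S = 5/33 (S = (6*(-5))/(-198) = -30*(-1/198) = 5/33 ≈ 0.15152)
S² = (5/33)² = 25/1089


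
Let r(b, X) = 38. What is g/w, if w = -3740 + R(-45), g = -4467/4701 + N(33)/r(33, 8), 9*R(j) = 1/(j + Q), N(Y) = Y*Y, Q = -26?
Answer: -1054273959/142306663106 ≈ -0.0074085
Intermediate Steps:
N(Y) = Y**2
R(j) = 1/(9*(-26 + j)) (R(j) = 1/(9*(j - 26)) = 1/(9*(-26 + j)))
g = 1649881/59546 (g = -4467/4701 + 33**2/38 = -4467*1/4701 + 1089*(1/38) = -1489/1567 + 1089/38 = 1649881/59546 ≈ 27.708)
w = -2389861/639 (w = -3740 + 1/(9*(-26 - 45)) = -3740 + (1/9)/(-71) = -3740 + (1/9)*(-1/71) = -3740 - 1/639 = -2389861/639 ≈ -3740.0)
g/w = 1649881/(59546*(-2389861/639)) = (1649881/59546)*(-639/2389861) = -1054273959/142306663106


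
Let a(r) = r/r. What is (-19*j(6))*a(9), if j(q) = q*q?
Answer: -684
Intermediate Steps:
j(q) = q²
a(r) = 1
(-19*j(6))*a(9) = -19*6²*1 = -19*36*1 = -684*1 = -684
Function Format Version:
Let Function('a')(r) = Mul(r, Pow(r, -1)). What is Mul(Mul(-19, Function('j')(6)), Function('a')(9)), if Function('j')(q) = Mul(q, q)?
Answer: -684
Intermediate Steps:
Function('j')(q) = Pow(q, 2)
Function('a')(r) = 1
Mul(Mul(-19, Function('j')(6)), Function('a')(9)) = Mul(Mul(-19, Pow(6, 2)), 1) = Mul(Mul(-19, 36), 1) = Mul(-684, 1) = -684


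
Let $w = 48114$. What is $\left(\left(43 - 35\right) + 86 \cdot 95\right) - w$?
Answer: $-39936$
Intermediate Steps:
$\left(\left(43 - 35\right) + 86 \cdot 95\right) - w = \left(\left(43 - 35\right) + 86 \cdot 95\right) - 48114 = \left(\left(43 - 35\right) + 8170\right) - 48114 = \left(8 + 8170\right) - 48114 = 8178 - 48114 = -39936$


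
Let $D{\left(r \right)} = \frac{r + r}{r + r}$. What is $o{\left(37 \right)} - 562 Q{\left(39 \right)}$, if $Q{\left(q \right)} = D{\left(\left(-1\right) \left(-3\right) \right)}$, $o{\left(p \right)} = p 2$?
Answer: $-488$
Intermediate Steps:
$D{\left(r \right)} = 1$ ($D{\left(r \right)} = \frac{2 r}{2 r} = 2 r \frac{1}{2 r} = 1$)
$o{\left(p \right)} = 2 p$
$Q{\left(q \right)} = 1$
$o{\left(37 \right)} - 562 Q{\left(39 \right)} = 2 \cdot 37 - 562 = 74 - 562 = -488$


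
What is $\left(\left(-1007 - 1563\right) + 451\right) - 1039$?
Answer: $-3158$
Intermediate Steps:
$\left(\left(-1007 - 1563\right) + 451\right) - 1039 = \left(-2570 + 451\right) - 1039 = -2119 - 1039 = -3158$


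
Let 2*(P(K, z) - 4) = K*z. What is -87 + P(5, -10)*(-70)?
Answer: 1383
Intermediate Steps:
P(K, z) = 4 + K*z/2 (P(K, z) = 4 + (K*z)/2 = 4 + K*z/2)
-87 + P(5, -10)*(-70) = -87 + (4 + (½)*5*(-10))*(-70) = -87 + (4 - 25)*(-70) = -87 - 21*(-70) = -87 + 1470 = 1383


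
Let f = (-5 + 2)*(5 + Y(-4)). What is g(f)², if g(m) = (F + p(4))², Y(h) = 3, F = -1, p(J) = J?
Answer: 81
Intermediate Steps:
f = -24 (f = (-5 + 2)*(5 + 3) = -3*8 = -24)
g(m) = 9 (g(m) = (-1 + 4)² = 3² = 9)
g(f)² = 9² = 81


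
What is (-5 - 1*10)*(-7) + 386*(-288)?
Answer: -111063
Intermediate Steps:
(-5 - 1*10)*(-7) + 386*(-288) = (-5 - 10)*(-7) - 111168 = -15*(-7) - 111168 = 105 - 111168 = -111063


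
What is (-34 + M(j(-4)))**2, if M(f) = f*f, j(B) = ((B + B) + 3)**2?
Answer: 349281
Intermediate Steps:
j(B) = (3 + 2*B)**2 (j(B) = (2*B + 3)**2 = (3 + 2*B)**2)
M(f) = f**2
(-34 + M(j(-4)))**2 = (-34 + ((3 + 2*(-4))**2)**2)**2 = (-34 + ((3 - 8)**2)**2)**2 = (-34 + ((-5)**2)**2)**2 = (-34 + 25**2)**2 = (-34 + 625)**2 = 591**2 = 349281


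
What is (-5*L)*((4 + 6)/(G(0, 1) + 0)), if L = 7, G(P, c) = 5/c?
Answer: -70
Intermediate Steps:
(-5*L)*((4 + 6)/(G(0, 1) + 0)) = (-5*7)*((4 + 6)/(5/1 + 0)) = -350/(5*1 + 0) = -350/(5 + 0) = -350/5 = -35*2 = -70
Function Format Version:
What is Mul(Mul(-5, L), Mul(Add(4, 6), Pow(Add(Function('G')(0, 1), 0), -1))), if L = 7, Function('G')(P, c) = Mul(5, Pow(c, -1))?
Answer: -70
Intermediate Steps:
Mul(Mul(-5, L), Mul(Add(4, 6), Pow(Add(Function('G')(0, 1), 0), -1))) = Mul(Mul(-5, 7), Mul(Add(4, 6), Pow(Add(Mul(5, Pow(1, -1)), 0), -1))) = Mul(-35, Mul(10, Pow(Add(Mul(5, 1), 0), -1))) = Mul(-35, Mul(10, Pow(Add(5, 0), -1))) = Mul(-35, Mul(10, Pow(5, -1))) = Mul(-35, Mul(10, Rational(1, 5))) = Mul(-35, 2) = -70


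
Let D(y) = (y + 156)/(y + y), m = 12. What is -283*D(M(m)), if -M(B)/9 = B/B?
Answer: 13867/6 ≈ 2311.2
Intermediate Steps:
M(B) = -9 (M(B) = -9*B/B = -9*1 = -9)
D(y) = (156 + y)/(2*y) (D(y) = (156 + y)/((2*y)) = (156 + y)*(1/(2*y)) = (156 + y)/(2*y))
-283*D(M(m)) = -283*(156 - 9)/(2*(-9)) = -283*(-1)*147/(2*9) = -283*(-49/6) = 13867/6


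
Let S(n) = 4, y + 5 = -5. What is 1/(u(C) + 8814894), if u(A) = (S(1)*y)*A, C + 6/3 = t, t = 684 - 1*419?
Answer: 1/8804374 ≈ 1.1358e-7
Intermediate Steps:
y = -10 (y = -5 - 5 = -10)
t = 265 (t = 684 - 419 = 265)
C = 263 (C = -2 + 265 = 263)
u(A) = -40*A (u(A) = (4*(-10))*A = -40*A)
1/(u(C) + 8814894) = 1/(-40*263 + 8814894) = 1/(-10520 + 8814894) = 1/8804374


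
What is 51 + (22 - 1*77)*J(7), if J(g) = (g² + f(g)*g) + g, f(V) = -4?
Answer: -1489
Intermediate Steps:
J(g) = g² - 3*g (J(g) = (g² - 4*g) + g = g² - 3*g)
51 + (22 - 1*77)*J(7) = 51 + (22 - 1*77)*(7*(-3 + 7)) = 51 + (22 - 77)*(7*4) = 51 - 55*28 = 51 - 1540 = -1489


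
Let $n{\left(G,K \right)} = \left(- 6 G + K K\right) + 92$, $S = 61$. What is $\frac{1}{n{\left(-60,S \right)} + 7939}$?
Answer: $\frac{1}{12112} \approx 8.2563 \cdot 10^{-5}$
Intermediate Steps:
$n{\left(G,K \right)} = 92 + K^{2} - 6 G$ ($n{\left(G,K \right)} = \left(- 6 G + K^{2}\right) + 92 = \left(K^{2} - 6 G\right) + 92 = 92 + K^{2} - 6 G$)
$\frac{1}{n{\left(-60,S \right)} + 7939} = \frac{1}{\left(92 + 61^{2} - -360\right) + 7939} = \frac{1}{\left(92 + 3721 + 360\right) + 7939} = \frac{1}{4173 + 7939} = \frac{1}{12112}$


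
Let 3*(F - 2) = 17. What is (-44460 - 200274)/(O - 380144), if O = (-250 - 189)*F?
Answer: 734202/1150529 ≈ 0.63814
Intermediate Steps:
F = 23/3 (F = 2 + (⅓)*17 = 2 + 17/3 = 23/3 ≈ 7.6667)
O = -10097/3 (O = (-250 - 189)*(23/3) = -439*23/3 = -10097/3 ≈ -3365.7)
(-44460 - 200274)/(O - 380144) = (-44460 - 200274)/(-10097/3 - 380144) = -244734/(-1150529/3) = -244734*(-3/1150529) = 734202/1150529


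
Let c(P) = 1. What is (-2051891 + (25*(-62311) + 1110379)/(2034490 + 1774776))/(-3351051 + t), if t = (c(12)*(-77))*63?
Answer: 3908099534701/6391761693966 ≈ 0.61143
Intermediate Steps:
t = -4851 (t = (1*(-77))*63 = -77*63 = -4851)
(-2051891 + (25*(-62311) + 1110379)/(2034490 + 1774776))/(-3351051 + t) = (-2051891 + (25*(-62311) + 1110379)/(2034490 + 1774776))/(-3351051 - 4851) = (-2051891 + (-1557775 + 1110379)/3809266)/(-3355902) = (-2051891 - 447396*1/3809266)*(-1/3355902) = (-2051891 - 223698/1904633)*(-1/3355902) = -3908099534701/1904633*(-1/3355902) = 3908099534701/6391761693966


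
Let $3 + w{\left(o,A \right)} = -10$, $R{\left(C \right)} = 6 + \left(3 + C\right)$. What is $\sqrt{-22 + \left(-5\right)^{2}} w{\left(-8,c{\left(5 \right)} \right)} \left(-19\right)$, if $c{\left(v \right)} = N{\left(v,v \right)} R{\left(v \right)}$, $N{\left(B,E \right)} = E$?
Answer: $247 \sqrt{3} \approx 427.82$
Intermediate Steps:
$R{\left(C \right)} = 9 + C$
$c{\left(v \right)} = v \left(9 + v\right)$
$w{\left(o,A \right)} = -13$ ($w{\left(o,A \right)} = -3 - 10 = -13$)
$\sqrt{-22 + \left(-5\right)^{2}} w{\left(-8,c{\left(5 \right)} \right)} \left(-19\right) = \sqrt{-22 + \left(-5\right)^{2}} \left(-13\right) \left(-19\right) = \sqrt{-22 + 25} \left(-13\right) \left(-19\right) = \sqrt{3} \left(-13\right) \left(-19\right) = - 13 \sqrt{3} \left(-19\right) = 247 \sqrt{3}$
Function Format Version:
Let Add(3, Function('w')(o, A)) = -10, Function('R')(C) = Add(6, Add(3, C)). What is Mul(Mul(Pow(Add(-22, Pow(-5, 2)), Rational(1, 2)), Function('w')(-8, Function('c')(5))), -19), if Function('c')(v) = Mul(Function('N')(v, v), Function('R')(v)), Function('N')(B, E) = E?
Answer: Mul(247, Pow(3, Rational(1, 2))) ≈ 427.82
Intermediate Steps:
Function('R')(C) = Add(9, C)
Function('c')(v) = Mul(v, Add(9, v))
Function('w')(o, A) = -13 (Function('w')(o, A) = Add(-3, -10) = -13)
Mul(Mul(Pow(Add(-22, Pow(-5, 2)), Rational(1, 2)), Function('w')(-8, Function('c')(5))), -19) = Mul(Mul(Pow(Add(-22, Pow(-5, 2)), Rational(1, 2)), -13), -19) = Mul(Mul(Pow(Add(-22, 25), Rational(1, 2)), -13), -19) = Mul(Mul(Pow(3, Rational(1, 2)), -13), -19) = Mul(Mul(-13, Pow(3, Rational(1, 2))), -19) = Mul(247, Pow(3, Rational(1, 2)))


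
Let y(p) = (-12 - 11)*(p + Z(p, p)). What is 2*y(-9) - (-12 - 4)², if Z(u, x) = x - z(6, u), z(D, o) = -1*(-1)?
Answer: 618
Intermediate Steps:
z(D, o) = 1
Z(u, x) = -1 + x (Z(u, x) = x - 1*1 = x - 1 = -1 + x)
y(p) = 23 - 46*p (y(p) = (-12 - 11)*(p + (-1 + p)) = -23*(-1 + 2*p) = 23 - 46*p)
2*y(-9) - (-12 - 4)² = 2*(23 - 46*(-9)) - (-12 - 4)² = 2*(23 + 414) - 1*(-16)² = 2*437 - 1*256 = 874 - 256 = 618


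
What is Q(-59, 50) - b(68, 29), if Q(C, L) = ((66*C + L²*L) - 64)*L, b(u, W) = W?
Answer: 6052071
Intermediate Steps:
Q(C, L) = L*(-64 + L³ + 66*C) (Q(C, L) = ((66*C + L³) - 64)*L = ((L³ + 66*C) - 64)*L = (-64 + L³ + 66*C)*L = L*(-64 + L³ + 66*C))
Q(-59, 50) - b(68, 29) = 50*(-64 + 50³ + 66*(-59)) - 1*29 = 50*(-64 + 125000 - 3894) - 29 = 50*121042 - 29 = 6052100 - 29 = 6052071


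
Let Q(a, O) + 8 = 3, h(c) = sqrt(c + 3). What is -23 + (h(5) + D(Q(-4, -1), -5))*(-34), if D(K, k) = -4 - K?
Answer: -57 - 68*sqrt(2) ≈ -153.17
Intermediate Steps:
h(c) = sqrt(3 + c)
Q(a, O) = -5 (Q(a, O) = -8 + 3 = -5)
-23 + (h(5) + D(Q(-4, -1), -5))*(-34) = -23 + (sqrt(3 + 5) + (-4 - 1*(-5)))*(-34) = -23 + (sqrt(8) + (-4 + 5))*(-34) = -23 + (2*sqrt(2) + 1)*(-34) = -23 + (1 + 2*sqrt(2))*(-34) = -23 + (-34 - 68*sqrt(2)) = -57 - 68*sqrt(2)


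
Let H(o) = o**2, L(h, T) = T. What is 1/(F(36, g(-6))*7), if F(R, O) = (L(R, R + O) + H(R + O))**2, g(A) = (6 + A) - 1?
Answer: 1/11113200 ≈ 8.9983e-8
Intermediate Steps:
g(A) = 5 + A
F(R, O) = (O + R + (O + R)**2)**2 (F(R, O) = ((R + O) + (R + O)**2)**2 = ((O + R) + (O + R)**2)**2 = (O + R + (O + R)**2)**2)
1/(F(36, g(-6))*7) = 1/(((5 - 6) + 36 + ((5 - 6) + 36)**2)**2*7) = 1/((-1 + 36 + (-1 + 36)**2)**2*7) = 1/((-1 + 36 + 35**2)**2*7) = 1/((-1 + 36 + 1225)**2*7) = 1/(1260**2*7) = 1/(1587600*7) = 1/11113200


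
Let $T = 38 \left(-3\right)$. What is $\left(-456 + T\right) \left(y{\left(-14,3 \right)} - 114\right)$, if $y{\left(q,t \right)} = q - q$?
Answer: $64980$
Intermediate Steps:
$T = -114$
$y{\left(q,t \right)} = 0$
$\left(-456 + T\right) \left(y{\left(-14,3 \right)} - 114\right) = \left(-456 - 114\right) \left(0 - 114\right) = - 570 \left(0 - 114\right) = \left(-570\right) \left(-114\right) = 64980$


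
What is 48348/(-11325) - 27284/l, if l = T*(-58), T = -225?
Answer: -6266218/985275 ≈ -6.3599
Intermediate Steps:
l = 13050 (l = -225*(-58) = 13050)
48348/(-11325) - 27284/l = 48348/(-11325) - 27284/13050 = 48348*(-1/11325) - 27284*1/13050 = -16116/3775 - 13642/6525 = -6266218/985275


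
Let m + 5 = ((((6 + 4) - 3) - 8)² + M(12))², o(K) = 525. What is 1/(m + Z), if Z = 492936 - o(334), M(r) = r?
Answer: 1/492575 ≈ 2.0301e-6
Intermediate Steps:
m = 164 (m = -5 + ((((6 + 4) - 3) - 8)² + 12)² = -5 + (((10 - 3) - 8)² + 12)² = -5 + ((7 - 8)² + 12)² = -5 + ((-1)² + 12)² = -5 + (1 + 12)² = -5 + 13² = -5 + 169 = 164)
Z = 492411 (Z = 492936 - 1*525 = 492936 - 525 = 492411)
1/(m + Z) = 1/(164 + 492411) = 1/492575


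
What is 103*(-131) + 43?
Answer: -13450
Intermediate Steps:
103*(-131) + 43 = -13493 + 43 = -13450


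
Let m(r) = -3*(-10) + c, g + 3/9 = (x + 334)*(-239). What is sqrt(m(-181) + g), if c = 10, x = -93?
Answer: I*sqrt(518034)/3 ≈ 239.92*I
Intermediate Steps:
g = -172798/3 (g = -1/3 + (-93 + 334)*(-239) = -1/3 + 241*(-239) = -1/3 - 57599 = -172798/3 ≈ -57599.)
m(r) = 40 (m(r) = -3*(-10) + 10 = 30 + 10 = 40)
sqrt(m(-181) + g) = sqrt(40 - 172798/3) = sqrt(-172678/3) = I*sqrt(518034)/3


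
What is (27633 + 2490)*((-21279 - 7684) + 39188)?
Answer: 308007675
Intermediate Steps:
(27633 + 2490)*((-21279 - 7684) + 39188) = 30123*(-28963 + 39188) = 30123*10225 = 308007675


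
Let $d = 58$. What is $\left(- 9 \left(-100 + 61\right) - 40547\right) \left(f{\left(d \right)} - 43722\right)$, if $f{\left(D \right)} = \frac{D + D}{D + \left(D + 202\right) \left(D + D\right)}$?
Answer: $\frac{915631115360}{521} \approx 1.7575 \cdot 10^{9}$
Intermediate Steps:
$f{\left(D \right)} = \frac{2 D}{D + 2 D \left(202 + D\right)}$ ($f{\left(D \right)} = \frac{2 D}{D + \left(202 + D\right) 2 D} = \frac{2 D}{D + 2 D \left(202 + D\right)}$)
$\left(- 9 \left(-100 + 61\right) - 40547\right) \left(f{\left(d \right)} - 43722\right) = \left(- 9 \left(-100 + 61\right) - 40547\right) \left(\frac{2}{405 + 2 \cdot 58} - 43722\right) = \left(\left(-9\right) \left(-39\right) - 40547\right) \left(\frac{2}{405 + 116} - 43722\right) = \left(351 - 40547\right) \left(\frac{2}{521} - 43722\right) = - 40196 \left(2 \cdot \frac{1}{521} - 43722\right) = - 40196 \left(\frac{2}{521} - 43722\right) = \left(-40196\right) \left(- \frac{22779160}{521}\right) = \frac{915631115360}{521}$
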